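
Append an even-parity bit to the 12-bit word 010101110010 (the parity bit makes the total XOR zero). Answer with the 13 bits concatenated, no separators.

0101011100100

XOR of the 12 data bits: 0⊕1⊕0⊕1⊕0⊕1⊕1⊕1⊕0⊕0⊕1⊕0 = 0
Parity bit = 0 (so all 13 bits XOR to 0).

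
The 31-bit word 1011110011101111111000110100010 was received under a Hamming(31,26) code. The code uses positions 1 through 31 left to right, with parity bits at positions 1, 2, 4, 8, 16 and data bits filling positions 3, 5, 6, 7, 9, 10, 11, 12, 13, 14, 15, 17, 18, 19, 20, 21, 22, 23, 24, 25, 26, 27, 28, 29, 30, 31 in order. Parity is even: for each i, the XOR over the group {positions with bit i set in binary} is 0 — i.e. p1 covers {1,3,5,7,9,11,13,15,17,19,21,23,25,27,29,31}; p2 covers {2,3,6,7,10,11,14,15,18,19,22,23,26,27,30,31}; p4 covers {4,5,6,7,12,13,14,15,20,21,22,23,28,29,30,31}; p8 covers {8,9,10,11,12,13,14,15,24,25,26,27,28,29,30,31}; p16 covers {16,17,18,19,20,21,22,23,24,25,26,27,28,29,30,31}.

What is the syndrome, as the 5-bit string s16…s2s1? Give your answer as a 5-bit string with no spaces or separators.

01010

s1 (pos 1,3,5,7,9,11,13,15,17,19,21,23,25,27,29,31): 1⊕1⊕1⊕0⊕1⊕1⊕1⊕1⊕1⊕1⊕0⊕1⊕0⊕0⊕0⊕0 = 0
s2 (pos 2,3,6,7,10,11,14,15,18,19,22,23,26,27,30,31): 0⊕1⊕1⊕0⊕1⊕1⊕1⊕1⊕1⊕1⊕0⊕1⊕1⊕0⊕1⊕0 = 1
s4 (pos 4,5,6,7,12,13,14,15,20,21,22,23,28,29,30,31): 1⊕1⊕1⊕0⊕0⊕1⊕1⊕1⊕0⊕0⊕0⊕1⊕0⊕0⊕1⊕0 = 0
s8 (pos 8,9,10,11,12,13,14,15,24,25,26,27,28,29,30,31): 0⊕1⊕1⊕1⊕0⊕1⊕1⊕1⊕1⊕0⊕1⊕0⊕0⊕0⊕1⊕0 = 1
s16 (pos 16,17,18,19,20,21,22,23,24,25,26,27,28,29,30,31): 1⊕1⊕1⊕1⊕0⊕0⊕0⊕1⊕1⊕0⊕1⊕0⊕0⊕0⊕1⊕0 = 0
Syndrome s16…s1 = 01010 → error at position 10.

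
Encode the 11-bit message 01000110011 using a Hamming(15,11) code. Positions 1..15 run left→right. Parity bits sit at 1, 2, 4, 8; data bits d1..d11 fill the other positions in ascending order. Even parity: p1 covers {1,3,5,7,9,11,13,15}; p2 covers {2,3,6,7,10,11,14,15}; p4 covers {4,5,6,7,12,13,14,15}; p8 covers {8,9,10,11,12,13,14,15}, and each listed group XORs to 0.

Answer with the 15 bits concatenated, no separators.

Place data at non-parity positions: p1 p2 0 p4 1 0 0 p8 0 1 1 0 0 1 1
p1 (pos 1,3,5,7,9,11,13,15): XOR of data positions = 0⊕1⊕0⊕0⊕1⊕0⊕1 = 1
p2 (pos 2,3,6,7,10,11,14,15): XOR of data positions = 0⊕0⊕0⊕1⊕1⊕1⊕1 = 0
p4 (pos 4,5,6,7,12,13,14,15): XOR of data positions = 1⊕0⊕0⊕0⊕0⊕1⊕1 = 1
p8 (pos 8,9,10,11,12,13,14,15): XOR of data positions = 0⊕1⊕1⊕0⊕0⊕1⊕1 = 0
Codeword: 100110000110011

100110000110011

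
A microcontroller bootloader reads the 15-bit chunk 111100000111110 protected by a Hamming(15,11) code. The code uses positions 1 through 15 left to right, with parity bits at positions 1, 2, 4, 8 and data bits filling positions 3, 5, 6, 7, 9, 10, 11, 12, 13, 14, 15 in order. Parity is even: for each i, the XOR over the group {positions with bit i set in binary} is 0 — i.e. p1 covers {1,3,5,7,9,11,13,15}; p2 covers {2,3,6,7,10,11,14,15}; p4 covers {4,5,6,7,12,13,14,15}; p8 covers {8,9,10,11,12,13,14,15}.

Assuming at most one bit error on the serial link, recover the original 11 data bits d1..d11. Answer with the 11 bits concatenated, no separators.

s1 (pos 1,3,5,7,9,11,13,15): 1⊕1⊕0⊕0⊕0⊕1⊕1⊕0 = 0
s2 (pos 2,3,6,7,10,11,14,15): 1⊕1⊕0⊕0⊕1⊕1⊕1⊕0 = 1
s4 (pos 4,5,6,7,12,13,14,15): 1⊕0⊕0⊕0⊕1⊕1⊕1⊕0 = 0
s8 (pos 8,9,10,11,12,13,14,15): 0⊕0⊕1⊕1⊕1⊕1⊕1⊕0 = 1
Syndrome s8…s1 = 1010 → error at position 10.
Flip position 10: 111100000111110 → 111100000011110
Read data bits from positions 3,5,6,7,9,10,11,12,13,14,15: 10000011110

10000011110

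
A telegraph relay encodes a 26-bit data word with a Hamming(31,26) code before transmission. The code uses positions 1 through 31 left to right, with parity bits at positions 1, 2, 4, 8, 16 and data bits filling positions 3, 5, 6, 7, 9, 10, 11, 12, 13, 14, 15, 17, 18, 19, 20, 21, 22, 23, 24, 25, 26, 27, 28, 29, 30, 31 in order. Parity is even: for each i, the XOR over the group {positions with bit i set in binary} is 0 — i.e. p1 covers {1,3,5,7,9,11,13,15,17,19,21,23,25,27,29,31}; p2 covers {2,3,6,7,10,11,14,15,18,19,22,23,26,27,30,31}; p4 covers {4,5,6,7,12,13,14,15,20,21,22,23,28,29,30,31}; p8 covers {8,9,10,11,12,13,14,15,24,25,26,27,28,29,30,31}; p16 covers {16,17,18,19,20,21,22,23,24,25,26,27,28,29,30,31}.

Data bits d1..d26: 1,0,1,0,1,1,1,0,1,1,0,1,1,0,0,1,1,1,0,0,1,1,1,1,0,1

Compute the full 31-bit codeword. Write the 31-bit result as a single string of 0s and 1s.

Place data at non-parity positions: p1 p2 1 p4 0 1 0 p8 1 1 1 0 1 1 0 p16 1 1 0 0 1 1 1 0 0 1 1 1 1 0 1
p1 (pos 1,3,5,7,9,11,13,15,17,19,21,23,25,27,29,31): XOR of data positions = 1⊕0⊕0⊕1⊕1⊕1⊕0⊕1⊕0⊕1⊕1⊕0⊕1⊕1⊕1 = 0
p2 (pos 2,3,6,7,10,11,14,15,18,19,22,23,26,27,30,31): XOR of data positions = 1⊕1⊕0⊕1⊕1⊕1⊕0⊕1⊕0⊕1⊕1⊕1⊕1⊕0⊕1 = 1
p4 (pos 4,5,6,7,12,13,14,15,20,21,22,23,28,29,30,31): XOR of data positions = 0⊕1⊕0⊕0⊕1⊕1⊕0⊕0⊕1⊕1⊕1⊕1⊕1⊕0⊕1 = 1
p8 (pos 8,9,10,11,12,13,14,15,24,25,26,27,28,29,30,31): XOR of data positions = 1⊕1⊕1⊕0⊕1⊕1⊕0⊕0⊕0⊕1⊕1⊕1⊕1⊕0⊕1 = 0
p16 (pos 16,17,18,19,20,21,22,23,24,25,26,27,28,29,30,31): XOR of data positions = 1⊕1⊕0⊕0⊕1⊕1⊕1⊕0⊕0⊕1⊕1⊕1⊕1⊕0⊕1 = 0
Codeword: 0111010011101100110011100111101

0111010011101100110011100111101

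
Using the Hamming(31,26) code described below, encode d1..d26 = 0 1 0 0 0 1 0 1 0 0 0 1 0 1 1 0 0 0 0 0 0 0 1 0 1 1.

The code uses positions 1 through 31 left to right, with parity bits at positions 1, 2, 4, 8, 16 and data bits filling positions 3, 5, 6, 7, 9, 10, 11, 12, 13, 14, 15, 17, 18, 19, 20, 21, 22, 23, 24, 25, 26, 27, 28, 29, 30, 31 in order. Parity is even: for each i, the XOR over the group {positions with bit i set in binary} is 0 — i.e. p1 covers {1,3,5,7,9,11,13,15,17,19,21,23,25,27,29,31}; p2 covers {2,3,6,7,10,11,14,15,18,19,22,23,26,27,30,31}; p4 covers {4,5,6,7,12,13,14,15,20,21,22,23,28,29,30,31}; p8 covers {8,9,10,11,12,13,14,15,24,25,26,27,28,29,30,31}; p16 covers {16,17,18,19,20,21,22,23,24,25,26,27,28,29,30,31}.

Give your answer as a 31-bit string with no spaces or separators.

Place data at non-parity positions: p1 p2 0 p4 1 0 0 p8 0 1 0 1 0 0 0 p16 1 0 1 1 0 0 0 0 0 0 0 1 0 1 1
p1 (pos 1,3,5,7,9,11,13,15,17,19,21,23,25,27,29,31): XOR of data positions = 0⊕1⊕0⊕0⊕0⊕0⊕0⊕1⊕1⊕0⊕0⊕0⊕0⊕0⊕1 = 0
p2 (pos 2,3,6,7,10,11,14,15,18,19,22,23,26,27,30,31): XOR of data positions = 0⊕0⊕0⊕1⊕0⊕0⊕0⊕0⊕1⊕0⊕0⊕0⊕0⊕1⊕1 = 0
p4 (pos 4,5,6,7,12,13,14,15,20,21,22,23,28,29,30,31): XOR of data positions = 1⊕0⊕0⊕1⊕0⊕0⊕0⊕1⊕0⊕0⊕0⊕1⊕0⊕1⊕1 = 0
p8 (pos 8,9,10,11,12,13,14,15,24,25,26,27,28,29,30,31): XOR of data positions = 0⊕1⊕0⊕1⊕0⊕0⊕0⊕0⊕0⊕0⊕0⊕1⊕0⊕1⊕1 = 1
p16 (pos 16,17,18,19,20,21,22,23,24,25,26,27,28,29,30,31): XOR of data positions = 1⊕0⊕1⊕1⊕0⊕0⊕0⊕0⊕0⊕0⊕0⊕1⊕0⊕1⊕1 = 0
Codeword: 0000100101010000101100000001011

0000100101010000101100000001011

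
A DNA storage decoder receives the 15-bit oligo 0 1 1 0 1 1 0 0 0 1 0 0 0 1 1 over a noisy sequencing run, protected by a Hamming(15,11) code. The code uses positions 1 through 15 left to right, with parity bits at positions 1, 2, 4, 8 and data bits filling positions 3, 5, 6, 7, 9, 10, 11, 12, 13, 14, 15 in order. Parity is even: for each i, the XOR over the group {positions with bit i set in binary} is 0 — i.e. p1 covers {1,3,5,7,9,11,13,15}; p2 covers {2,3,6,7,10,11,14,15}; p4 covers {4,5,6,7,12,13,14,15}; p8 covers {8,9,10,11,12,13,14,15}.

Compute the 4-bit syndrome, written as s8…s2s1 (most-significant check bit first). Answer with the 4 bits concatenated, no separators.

s1 (pos 1,3,5,7,9,11,13,15): 0⊕1⊕1⊕0⊕0⊕0⊕0⊕1 = 1
s2 (pos 2,3,6,7,10,11,14,15): 1⊕1⊕1⊕0⊕1⊕0⊕1⊕1 = 0
s4 (pos 4,5,6,7,12,13,14,15): 0⊕1⊕1⊕0⊕0⊕0⊕1⊕1 = 0
s8 (pos 8,9,10,11,12,13,14,15): 0⊕0⊕1⊕0⊕0⊕0⊕1⊕1 = 1
Syndrome s8…s1 = 1001 → error at position 9.

1001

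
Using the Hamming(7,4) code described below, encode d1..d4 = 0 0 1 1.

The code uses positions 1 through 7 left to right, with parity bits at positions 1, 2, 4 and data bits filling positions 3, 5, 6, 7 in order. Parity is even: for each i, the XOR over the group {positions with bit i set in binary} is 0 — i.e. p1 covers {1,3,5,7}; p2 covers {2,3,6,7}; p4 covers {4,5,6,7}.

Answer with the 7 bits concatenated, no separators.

1000011

Place data at non-parity positions: p1 p2 0 p4 0 1 1
p1 (pos 1,3,5,7): XOR of data positions = 0⊕0⊕1 = 1
p2 (pos 2,3,6,7): XOR of data positions = 0⊕1⊕1 = 0
p4 (pos 4,5,6,7): XOR of data positions = 0⊕1⊕1 = 0
Codeword: 1000011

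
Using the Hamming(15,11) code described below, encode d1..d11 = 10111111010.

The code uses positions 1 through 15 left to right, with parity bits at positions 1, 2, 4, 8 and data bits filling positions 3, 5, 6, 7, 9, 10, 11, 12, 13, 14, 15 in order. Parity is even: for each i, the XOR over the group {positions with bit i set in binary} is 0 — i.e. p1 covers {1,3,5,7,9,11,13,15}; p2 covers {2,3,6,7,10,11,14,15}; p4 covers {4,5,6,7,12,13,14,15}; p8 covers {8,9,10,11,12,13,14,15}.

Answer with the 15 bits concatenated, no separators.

001001111111010

Place data at non-parity positions: p1 p2 1 p4 0 1 1 p8 1 1 1 1 0 1 0
p1 (pos 1,3,5,7,9,11,13,15): XOR of data positions = 1⊕0⊕1⊕1⊕1⊕0⊕0 = 0
p2 (pos 2,3,6,7,10,11,14,15): XOR of data positions = 1⊕1⊕1⊕1⊕1⊕1⊕0 = 0
p4 (pos 4,5,6,7,12,13,14,15): XOR of data positions = 0⊕1⊕1⊕1⊕0⊕1⊕0 = 0
p8 (pos 8,9,10,11,12,13,14,15): XOR of data positions = 1⊕1⊕1⊕1⊕0⊕1⊕0 = 1
Codeword: 001001111111010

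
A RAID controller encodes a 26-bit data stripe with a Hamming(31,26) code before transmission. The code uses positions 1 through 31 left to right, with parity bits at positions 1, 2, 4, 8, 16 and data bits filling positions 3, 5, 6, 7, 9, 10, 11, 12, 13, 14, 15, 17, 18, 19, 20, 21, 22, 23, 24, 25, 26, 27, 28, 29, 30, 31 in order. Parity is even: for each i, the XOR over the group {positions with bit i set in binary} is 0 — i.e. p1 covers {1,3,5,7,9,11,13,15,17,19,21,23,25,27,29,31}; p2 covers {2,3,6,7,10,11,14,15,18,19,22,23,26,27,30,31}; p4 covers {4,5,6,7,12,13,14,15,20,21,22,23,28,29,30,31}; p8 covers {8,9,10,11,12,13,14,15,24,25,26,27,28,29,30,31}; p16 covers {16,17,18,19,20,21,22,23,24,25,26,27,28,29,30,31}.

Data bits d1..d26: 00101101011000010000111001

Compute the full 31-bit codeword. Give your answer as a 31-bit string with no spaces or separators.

Place data at non-parity positions: p1 p2 0 p4 0 1 0 p8 1 1 0 1 0 1 1 p16 0 0 0 0 1 0 0 0 0 1 1 1 0 0 1
p1 (pos 1,3,5,7,9,11,13,15,17,19,21,23,25,27,29,31): XOR of data positions = 0⊕0⊕0⊕1⊕0⊕0⊕1⊕0⊕0⊕1⊕0⊕0⊕1⊕0⊕1 = 1
p2 (pos 2,3,6,7,10,11,14,15,18,19,22,23,26,27,30,31): XOR of data positions = 0⊕1⊕0⊕1⊕0⊕1⊕1⊕0⊕0⊕0⊕0⊕1⊕1⊕0⊕1 = 1
p4 (pos 4,5,6,7,12,13,14,15,20,21,22,23,28,29,30,31): XOR of data positions = 0⊕1⊕0⊕1⊕0⊕1⊕1⊕0⊕1⊕0⊕0⊕1⊕0⊕0⊕1 = 1
p8 (pos 8,9,10,11,12,13,14,15,24,25,26,27,28,29,30,31): XOR of data positions = 1⊕1⊕0⊕1⊕0⊕1⊕1⊕0⊕0⊕1⊕1⊕1⊕0⊕0⊕1 = 1
p16 (pos 16,17,18,19,20,21,22,23,24,25,26,27,28,29,30,31): XOR of data positions = 0⊕0⊕0⊕0⊕1⊕0⊕0⊕0⊕0⊕1⊕1⊕1⊕0⊕0⊕1 = 1
Codeword: 1101010111010111000010000111001

1101010111010111000010000111001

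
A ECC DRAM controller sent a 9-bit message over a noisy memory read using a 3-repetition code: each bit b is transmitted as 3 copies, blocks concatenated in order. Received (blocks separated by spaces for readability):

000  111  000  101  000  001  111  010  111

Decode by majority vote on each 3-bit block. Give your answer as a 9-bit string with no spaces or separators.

Block 1 (000): 0 ones → 0
Block 2 (111): 3 ones → 1
Block 3 (000): 0 ones → 0
Block 4 (101): 2 ones → 1
Block 5 (000): 0 ones → 0
Block 6 (001): 1 one → 0
Block 7 (111): 3 ones → 1
Block 8 (010): 1 one → 0
Block 9 (111): 3 ones → 1

010100101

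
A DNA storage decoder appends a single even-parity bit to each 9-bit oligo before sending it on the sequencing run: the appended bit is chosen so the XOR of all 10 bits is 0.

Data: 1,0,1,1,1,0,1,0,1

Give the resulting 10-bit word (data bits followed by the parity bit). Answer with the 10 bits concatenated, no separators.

1011101010

XOR of the 9 data bits: 1⊕0⊕1⊕1⊕1⊕0⊕1⊕0⊕1 = 0
Parity bit = 0 (so all 10 bits XOR to 0).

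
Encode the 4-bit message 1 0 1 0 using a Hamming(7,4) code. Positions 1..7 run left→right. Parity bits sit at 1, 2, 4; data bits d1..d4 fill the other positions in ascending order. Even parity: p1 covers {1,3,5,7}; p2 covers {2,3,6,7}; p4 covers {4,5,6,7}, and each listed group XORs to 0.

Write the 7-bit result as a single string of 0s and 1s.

1011010

Place data at non-parity positions: p1 p2 1 p4 0 1 0
p1 (pos 1,3,5,7): XOR of data positions = 1⊕0⊕0 = 1
p2 (pos 2,3,6,7): XOR of data positions = 1⊕1⊕0 = 0
p4 (pos 4,5,6,7): XOR of data positions = 0⊕1⊕0 = 1
Codeword: 1011010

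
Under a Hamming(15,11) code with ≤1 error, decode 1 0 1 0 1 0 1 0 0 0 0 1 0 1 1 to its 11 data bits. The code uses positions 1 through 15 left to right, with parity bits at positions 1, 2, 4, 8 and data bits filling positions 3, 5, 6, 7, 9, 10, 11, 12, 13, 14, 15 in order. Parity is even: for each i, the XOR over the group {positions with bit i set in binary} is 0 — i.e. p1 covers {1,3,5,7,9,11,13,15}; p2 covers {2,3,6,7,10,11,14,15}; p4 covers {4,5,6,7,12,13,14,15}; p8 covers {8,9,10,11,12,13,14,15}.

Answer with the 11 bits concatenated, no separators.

s1 (pos 1,3,5,7,9,11,13,15): 1⊕1⊕1⊕1⊕0⊕0⊕0⊕1 = 1
s2 (pos 2,3,6,7,10,11,14,15): 0⊕1⊕0⊕1⊕0⊕0⊕1⊕1 = 0
s4 (pos 4,5,6,7,12,13,14,15): 0⊕1⊕0⊕1⊕1⊕0⊕1⊕1 = 1
s8 (pos 8,9,10,11,12,13,14,15): 0⊕0⊕0⊕0⊕1⊕0⊕1⊕1 = 1
Syndrome s8…s1 = 1101 → error at position 13.
Flip position 13: 101010100001011 → 101010100001111
Read data bits from positions 3,5,6,7,9,10,11,12,13,14,15: 11010001111

11010001111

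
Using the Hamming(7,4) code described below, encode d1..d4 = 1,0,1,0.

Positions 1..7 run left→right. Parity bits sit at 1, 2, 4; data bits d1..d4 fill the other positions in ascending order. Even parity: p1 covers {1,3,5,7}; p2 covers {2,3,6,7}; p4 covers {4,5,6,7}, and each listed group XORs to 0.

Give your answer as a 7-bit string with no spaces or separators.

1011010

Place data at non-parity positions: p1 p2 1 p4 0 1 0
p1 (pos 1,3,5,7): XOR of data positions = 1⊕0⊕0 = 1
p2 (pos 2,3,6,7): XOR of data positions = 1⊕1⊕0 = 0
p4 (pos 4,5,6,7): XOR of data positions = 0⊕1⊕0 = 1
Codeword: 1011010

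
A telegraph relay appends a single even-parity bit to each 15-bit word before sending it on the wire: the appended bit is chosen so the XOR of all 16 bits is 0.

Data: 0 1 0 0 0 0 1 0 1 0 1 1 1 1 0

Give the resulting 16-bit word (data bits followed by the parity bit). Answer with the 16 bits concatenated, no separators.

0100001010111101

XOR of the 15 data bits: 0⊕1⊕0⊕0⊕0⊕0⊕1⊕0⊕1⊕0⊕1⊕1⊕1⊕1⊕0 = 1
Parity bit = 1 (so all 16 bits XOR to 0).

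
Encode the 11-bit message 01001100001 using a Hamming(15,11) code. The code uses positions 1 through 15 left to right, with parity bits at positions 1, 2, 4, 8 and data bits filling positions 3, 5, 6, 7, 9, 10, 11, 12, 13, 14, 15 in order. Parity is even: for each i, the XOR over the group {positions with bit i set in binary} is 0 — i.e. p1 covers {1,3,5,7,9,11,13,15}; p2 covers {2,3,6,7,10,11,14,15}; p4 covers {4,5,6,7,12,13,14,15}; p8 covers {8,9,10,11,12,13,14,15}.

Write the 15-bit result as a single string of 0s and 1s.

100010011100001

Place data at non-parity positions: p1 p2 0 p4 1 0 0 p8 1 1 0 0 0 0 1
p1 (pos 1,3,5,7,9,11,13,15): XOR of data positions = 0⊕1⊕0⊕1⊕0⊕0⊕1 = 1
p2 (pos 2,3,6,7,10,11,14,15): XOR of data positions = 0⊕0⊕0⊕1⊕0⊕0⊕1 = 0
p4 (pos 4,5,6,7,12,13,14,15): XOR of data positions = 1⊕0⊕0⊕0⊕0⊕0⊕1 = 0
p8 (pos 8,9,10,11,12,13,14,15): XOR of data positions = 1⊕1⊕0⊕0⊕0⊕0⊕1 = 1
Codeword: 100010011100001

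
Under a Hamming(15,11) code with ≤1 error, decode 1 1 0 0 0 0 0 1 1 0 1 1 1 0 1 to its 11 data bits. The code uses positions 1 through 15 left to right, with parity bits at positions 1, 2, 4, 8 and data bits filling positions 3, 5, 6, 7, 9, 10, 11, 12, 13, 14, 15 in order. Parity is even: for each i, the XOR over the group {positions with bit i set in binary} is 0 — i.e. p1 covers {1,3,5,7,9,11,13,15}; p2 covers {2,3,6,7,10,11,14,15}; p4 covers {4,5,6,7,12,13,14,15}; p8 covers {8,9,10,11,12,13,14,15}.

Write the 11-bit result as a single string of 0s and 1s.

00011011101

s1 (pos 1,3,5,7,9,11,13,15): 1⊕0⊕0⊕0⊕1⊕1⊕1⊕1 = 1
s2 (pos 2,3,6,7,10,11,14,15): 1⊕0⊕0⊕0⊕0⊕1⊕0⊕1 = 1
s4 (pos 4,5,6,7,12,13,14,15): 0⊕0⊕0⊕0⊕1⊕1⊕0⊕1 = 1
s8 (pos 8,9,10,11,12,13,14,15): 1⊕1⊕0⊕1⊕1⊕1⊕0⊕1 = 0
Syndrome s8…s1 = 0111 → error at position 7.
Flip position 7: 110000011011101 → 110000111011101
Read data bits from positions 3,5,6,7,9,10,11,12,13,14,15: 00011011101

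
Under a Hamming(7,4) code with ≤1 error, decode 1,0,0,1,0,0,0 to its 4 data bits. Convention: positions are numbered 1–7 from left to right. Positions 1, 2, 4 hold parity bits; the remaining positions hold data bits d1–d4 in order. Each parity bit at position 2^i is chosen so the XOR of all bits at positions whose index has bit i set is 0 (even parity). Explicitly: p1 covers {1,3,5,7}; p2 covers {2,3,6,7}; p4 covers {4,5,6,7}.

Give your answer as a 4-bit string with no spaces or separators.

s1 (pos 1,3,5,7): 1⊕0⊕0⊕0 = 1
s2 (pos 2,3,6,7): 0⊕0⊕0⊕0 = 0
s4 (pos 4,5,6,7): 1⊕0⊕0⊕0 = 1
Syndrome s4…s1 = 101 → error at position 5.
Flip position 5: 1001000 → 1001100
Read data bits from positions 3,5,6,7: 0100

0100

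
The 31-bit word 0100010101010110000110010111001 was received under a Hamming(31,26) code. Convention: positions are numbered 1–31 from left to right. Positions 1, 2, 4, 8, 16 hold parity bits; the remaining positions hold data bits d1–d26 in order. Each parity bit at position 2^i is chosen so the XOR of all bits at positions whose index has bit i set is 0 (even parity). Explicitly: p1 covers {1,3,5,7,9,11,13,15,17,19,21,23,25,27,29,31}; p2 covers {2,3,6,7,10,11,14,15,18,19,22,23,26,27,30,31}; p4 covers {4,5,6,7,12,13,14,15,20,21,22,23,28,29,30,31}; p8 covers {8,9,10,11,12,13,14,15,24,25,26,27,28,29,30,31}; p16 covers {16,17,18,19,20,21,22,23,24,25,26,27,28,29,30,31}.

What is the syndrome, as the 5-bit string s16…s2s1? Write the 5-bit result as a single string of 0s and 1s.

10000

s1 (pos 1,3,5,7,9,11,13,15,17,19,21,23,25,27,29,31): 0⊕0⊕0⊕0⊕0⊕0⊕0⊕1⊕0⊕0⊕1⊕0⊕0⊕1⊕0⊕1 = 0
s2 (pos 2,3,6,7,10,11,14,15,18,19,22,23,26,27,30,31): 1⊕0⊕1⊕0⊕1⊕0⊕1⊕1⊕0⊕0⊕0⊕0⊕1⊕1⊕0⊕1 = 0
s4 (pos 4,5,6,7,12,13,14,15,20,21,22,23,28,29,30,31): 0⊕0⊕1⊕0⊕1⊕0⊕1⊕1⊕1⊕1⊕0⊕0⊕1⊕0⊕0⊕1 = 0
s8 (pos 8,9,10,11,12,13,14,15,24,25,26,27,28,29,30,31): 1⊕0⊕1⊕0⊕1⊕0⊕1⊕1⊕1⊕0⊕1⊕1⊕1⊕0⊕0⊕1 = 0
s16 (pos 16,17,18,19,20,21,22,23,24,25,26,27,28,29,30,31): 0⊕0⊕0⊕0⊕1⊕1⊕0⊕0⊕1⊕0⊕1⊕1⊕1⊕0⊕0⊕1 = 1
Syndrome s16…s1 = 10000 → error at position 16.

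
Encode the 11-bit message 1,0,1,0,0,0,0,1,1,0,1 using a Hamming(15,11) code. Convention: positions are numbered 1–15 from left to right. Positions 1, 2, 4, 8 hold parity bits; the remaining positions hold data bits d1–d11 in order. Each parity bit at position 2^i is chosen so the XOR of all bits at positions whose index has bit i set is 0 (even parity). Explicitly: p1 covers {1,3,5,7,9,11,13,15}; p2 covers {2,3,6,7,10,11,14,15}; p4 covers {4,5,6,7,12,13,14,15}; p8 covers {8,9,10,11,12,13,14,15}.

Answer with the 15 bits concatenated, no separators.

111001010001101

Place data at non-parity positions: p1 p2 1 p4 0 1 0 p8 0 0 0 1 1 0 1
p1 (pos 1,3,5,7,9,11,13,15): XOR of data positions = 1⊕0⊕0⊕0⊕0⊕1⊕1 = 1
p2 (pos 2,3,6,7,10,11,14,15): XOR of data positions = 1⊕1⊕0⊕0⊕0⊕0⊕1 = 1
p4 (pos 4,5,6,7,12,13,14,15): XOR of data positions = 0⊕1⊕0⊕1⊕1⊕0⊕1 = 0
p8 (pos 8,9,10,11,12,13,14,15): XOR of data positions = 0⊕0⊕0⊕1⊕1⊕0⊕1 = 1
Codeword: 111001010001101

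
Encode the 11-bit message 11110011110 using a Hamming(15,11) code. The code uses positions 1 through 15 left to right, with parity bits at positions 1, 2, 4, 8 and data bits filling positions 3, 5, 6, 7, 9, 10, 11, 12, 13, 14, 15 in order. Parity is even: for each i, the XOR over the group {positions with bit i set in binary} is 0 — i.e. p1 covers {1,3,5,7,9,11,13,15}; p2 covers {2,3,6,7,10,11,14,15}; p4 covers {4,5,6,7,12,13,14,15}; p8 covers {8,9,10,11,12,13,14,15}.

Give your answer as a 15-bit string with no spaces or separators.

Place data at non-parity positions: p1 p2 1 p4 1 1 1 p8 0 0 1 1 1 1 0
p1 (pos 1,3,5,7,9,11,13,15): XOR of data positions = 1⊕1⊕1⊕0⊕1⊕1⊕0 = 1
p2 (pos 2,3,6,7,10,11,14,15): XOR of data positions = 1⊕1⊕1⊕0⊕1⊕1⊕0 = 1
p4 (pos 4,5,6,7,12,13,14,15): XOR of data positions = 1⊕1⊕1⊕1⊕1⊕1⊕0 = 0
p8 (pos 8,9,10,11,12,13,14,15): XOR of data positions = 0⊕0⊕1⊕1⊕1⊕1⊕0 = 0
Codeword: 111011100011110

111011100011110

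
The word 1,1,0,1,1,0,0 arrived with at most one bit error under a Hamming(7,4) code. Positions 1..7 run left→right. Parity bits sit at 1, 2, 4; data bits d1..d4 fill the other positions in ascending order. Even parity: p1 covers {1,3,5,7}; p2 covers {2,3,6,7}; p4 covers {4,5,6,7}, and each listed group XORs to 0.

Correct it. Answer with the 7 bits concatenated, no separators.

1001100

s1 (pos 1,3,5,7): 1⊕0⊕1⊕0 = 0
s2 (pos 2,3,6,7): 1⊕0⊕0⊕0 = 1
s4 (pos 4,5,6,7): 1⊕1⊕0⊕0 = 0
Syndrome s4…s1 = 010 → error at position 2.
Flip position 2: 1101100 → 1001100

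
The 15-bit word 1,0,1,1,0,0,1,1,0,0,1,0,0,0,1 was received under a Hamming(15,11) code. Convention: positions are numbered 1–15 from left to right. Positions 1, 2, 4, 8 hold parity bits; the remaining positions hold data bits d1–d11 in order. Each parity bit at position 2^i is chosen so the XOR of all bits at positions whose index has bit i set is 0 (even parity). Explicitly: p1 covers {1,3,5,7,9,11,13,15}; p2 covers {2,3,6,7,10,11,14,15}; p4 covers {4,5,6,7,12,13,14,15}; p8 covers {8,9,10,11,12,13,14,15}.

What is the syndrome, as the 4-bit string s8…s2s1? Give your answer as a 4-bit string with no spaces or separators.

s1 (pos 1,3,5,7,9,11,13,15): 1⊕1⊕0⊕1⊕0⊕1⊕0⊕1 = 1
s2 (pos 2,3,6,7,10,11,14,15): 0⊕1⊕0⊕1⊕0⊕1⊕0⊕1 = 0
s4 (pos 4,5,6,7,12,13,14,15): 1⊕0⊕0⊕1⊕0⊕0⊕0⊕1 = 1
s8 (pos 8,9,10,11,12,13,14,15): 1⊕0⊕0⊕1⊕0⊕0⊕0⊕1 = 1
Syndrome s8…s1 = 1101 → error at position 13.

1101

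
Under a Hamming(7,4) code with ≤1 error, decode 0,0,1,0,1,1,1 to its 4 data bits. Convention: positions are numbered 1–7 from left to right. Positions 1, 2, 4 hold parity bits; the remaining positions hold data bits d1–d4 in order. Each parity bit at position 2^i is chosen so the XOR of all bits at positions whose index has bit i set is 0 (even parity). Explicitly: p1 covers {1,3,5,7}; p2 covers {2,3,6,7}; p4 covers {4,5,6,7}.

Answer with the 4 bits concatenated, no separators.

s1 (pos 1,3,5,7): 0⊕1⊕1⊕1 = 1
s2 (pos 2,3,6,7): 0⊕1⊕1⊕1 = 1
s4 (pos 4,5,6,7): 0⊕1⊕1⊕1 = 1
Syndrome s4…s1 = 111 → error at position 7.
Flip position 7: 0010111 → 0010110
Read data bits from positions 3,5,6,7: 1110

1110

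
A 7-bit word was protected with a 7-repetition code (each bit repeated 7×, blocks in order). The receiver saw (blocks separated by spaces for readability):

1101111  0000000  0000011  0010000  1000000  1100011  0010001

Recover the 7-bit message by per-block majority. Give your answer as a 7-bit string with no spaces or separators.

1000010

Block 1 (1101111): 6 ones → 1
Block 2 (0000000): 0 ones → 0
Block 3 (0000011): 2 ones → 0
Block 4 (0010000): 1 one → 0
Block 5 (1000000): 1 one → 0
Block 6 (1100011): 4 ones → 1
Block 7 (0010001): 2 ones → 0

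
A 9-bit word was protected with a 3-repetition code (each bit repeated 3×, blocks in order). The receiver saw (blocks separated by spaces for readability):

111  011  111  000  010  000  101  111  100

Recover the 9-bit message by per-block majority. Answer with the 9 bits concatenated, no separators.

Block 1 (111): 3 ones → 1
Block 2 (011): 2 ones → 1
Block 3 (111): 3 ones → 1
Block 4 (000): 0 ones → 0
Block 5 (010): 1 one → 0
Block 6 (000): 0 ones → 0
Block 7 (101): 2 ones → 1
Block 8 (111): 3 ones → 1
Block 9 (100): 1 one → 0

111000110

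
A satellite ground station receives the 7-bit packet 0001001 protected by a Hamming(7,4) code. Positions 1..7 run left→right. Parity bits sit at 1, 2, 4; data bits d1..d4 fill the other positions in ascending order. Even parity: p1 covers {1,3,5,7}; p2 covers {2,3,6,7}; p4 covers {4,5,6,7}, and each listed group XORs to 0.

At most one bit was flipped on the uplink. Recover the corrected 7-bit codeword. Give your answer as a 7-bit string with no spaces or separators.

s1 (pos 1,3,5,7): 0⊕0⊕0⊕1 = 1
s2 (pos 2,3,6,7): 0⊕0⊕0⊕1 = 1
s4 (pos 4,5,6,7): 1⊕0⊕0⊕1 = 0
Syndrome s4…s1 = 011 → error at position 3.
Flip position 3: 0001001 → 0011001

0011001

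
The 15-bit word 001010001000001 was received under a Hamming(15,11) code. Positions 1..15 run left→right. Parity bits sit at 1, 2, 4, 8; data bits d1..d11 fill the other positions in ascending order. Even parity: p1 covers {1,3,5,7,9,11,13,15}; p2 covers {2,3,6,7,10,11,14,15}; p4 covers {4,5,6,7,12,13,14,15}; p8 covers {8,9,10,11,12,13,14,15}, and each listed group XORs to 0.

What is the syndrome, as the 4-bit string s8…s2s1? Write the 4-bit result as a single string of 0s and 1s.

s1 (pos 1,3,5,7,9,11,13,15): 0⊕1⊕1⊕0⊕1⊕0⊕0⊕1 = 0
s2 (pos 2,3,6,7,10,11,14,15): 0⊕1⊕0⊕0⊕0⊕0⊕0⊕1 = 0
s4 (pos 4,5,6,7,12,13,14,15): 0⊕1⊕0⊕0⊕0⊕0⊕0⊕1 = 0
s8 (pos 8,9,10,11,12,13,14,15): 0⊕1⊕0⊕0⊕0⊕0⊕0⊕1 = 0
Syndrome s8…s1 = 0000 → no error.

0000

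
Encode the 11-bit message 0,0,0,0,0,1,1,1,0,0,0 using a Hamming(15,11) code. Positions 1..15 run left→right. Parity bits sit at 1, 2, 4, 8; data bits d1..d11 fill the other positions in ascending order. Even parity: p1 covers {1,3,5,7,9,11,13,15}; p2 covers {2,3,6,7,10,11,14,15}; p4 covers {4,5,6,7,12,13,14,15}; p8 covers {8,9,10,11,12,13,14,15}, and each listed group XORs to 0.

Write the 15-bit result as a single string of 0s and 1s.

Place data at non-parity positions: p1 p2 0 p4 0 0 0 p8 0 1 1 1 0 0 0
p1 (pos 1,3,5,7,9,11,13,15): XOR of data positions = 0⊕0⊕0⊕0⊕1⊕0⊕0 = 1
p2 (pos 2,3,6,7,10,11,14,15): XOR of data positions = 0⊕0⊕0⊕1⊕1⊕0⊕0 = 0
p4 (pos 4,5,6,7,12,13,14,15): XOR of data positions = 0⊕0⊕0⊕1⊕0⊕0⊕0 = 1
p8 (pos 8,9,10,11,12,13,14,15): XOR of data positions = 0⊕1⊕1⊕1⊕0⊕0⊕0 = 1
Codeword: 100100010111000

100100010111000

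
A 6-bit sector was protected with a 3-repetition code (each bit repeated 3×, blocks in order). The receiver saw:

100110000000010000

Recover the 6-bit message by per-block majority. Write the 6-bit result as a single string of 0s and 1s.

010000

Block 1 (100): 1 one → 0
Block 2 (110): 2 ones → 1
Block 3 (000): 0 ones → 0
Block 4 (000): 0 ones → 0
Block 5 (010): 1 one → 0
Block 6 (000): 0 ones → 0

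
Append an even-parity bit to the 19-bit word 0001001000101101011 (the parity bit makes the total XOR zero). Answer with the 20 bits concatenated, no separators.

XOR of the 19 data bits: 0⊕0⊕0⊕1⊕0⊕0⊕1⊕0⊕0⊕0⊕1⊕0⊕1⊕1⊕0⊕1⊕0⊕1⊕1 = 0
Parity bit = 0 (so all 20 bits XOR to 0).

00010010001011010110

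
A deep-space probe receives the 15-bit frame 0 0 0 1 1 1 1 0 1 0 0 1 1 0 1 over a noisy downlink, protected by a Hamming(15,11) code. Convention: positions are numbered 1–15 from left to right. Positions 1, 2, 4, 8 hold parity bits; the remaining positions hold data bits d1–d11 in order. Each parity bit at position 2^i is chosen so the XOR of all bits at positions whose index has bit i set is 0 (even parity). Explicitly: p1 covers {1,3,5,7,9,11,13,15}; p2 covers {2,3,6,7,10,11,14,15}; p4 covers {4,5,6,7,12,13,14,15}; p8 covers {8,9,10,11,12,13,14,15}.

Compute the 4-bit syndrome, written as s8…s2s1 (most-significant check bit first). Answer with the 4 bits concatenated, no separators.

0111

s1 (pos 1,3,5,7,9,11,13,15): 0⊕0⊕1⊕1⊕1⊕0⊕1⊕1 = 1
s2 (pos 2,3,6,7,10,11,14,15): 0⊕0⊕1⊕1⊕0⊕0⊕0⊕1 = 1
s4 (pos 4,5,6,7,12,13,14,15): 1⊕1⊕1⊕1⊕1⊕1⊕0⊕1 = 1
s8 (pos 8,9,10,11,12,13,14,15): 0⊕1⊕0⊕0⊕1⊕1⊕0⊕1 = 0
Syndrome s8…s1 = 0111 → error at position 7.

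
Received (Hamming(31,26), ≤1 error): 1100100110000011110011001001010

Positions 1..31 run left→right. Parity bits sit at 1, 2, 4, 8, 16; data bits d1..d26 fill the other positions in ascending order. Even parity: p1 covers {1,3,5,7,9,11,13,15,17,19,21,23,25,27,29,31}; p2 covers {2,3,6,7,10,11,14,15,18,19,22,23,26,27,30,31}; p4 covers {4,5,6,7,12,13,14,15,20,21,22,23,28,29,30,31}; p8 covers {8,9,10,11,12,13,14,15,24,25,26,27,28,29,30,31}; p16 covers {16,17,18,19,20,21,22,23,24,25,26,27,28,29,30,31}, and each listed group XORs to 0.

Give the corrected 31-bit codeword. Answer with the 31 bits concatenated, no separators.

1110100110000011110011001001010

s1 (pos 1,3,5,7,9,11,13,15,17,19,21,23,25,27,29,31): 1⊕0⊕1⊕0⊕1⊕0⊕0⊕1⊕1⊕0⊕1⊕0⊕1⊕0⊕0⊕0 = 1
s2 (pos 2,3,6,7,10,11,14,15,18,19,22,23,26,27,30,31): 1⊕0⊕0⊕0⊕0⊕0⊕0⊕1⊕1⊕0⊕1⊕0⊕0⊕0⊕1⊕0 = 1
s4 (pos 4,5,6,7,12,13,14,15,20,21,22,23,28,29,30,31): 0⊕1⊕0⊕0⊕0⊕0⊕0⊕1⊕0⊕1⊕1⊕0⊕1⊕0⊕1⊕0 = 0
s8 (pos 8,9,10,11,12,13,14,15,24,25,26,27,28,29,30,31): 1⊕1⊕0⊕0⊕0⊕0⊕0⊕1⊕0⊕1⊕0⊕0⊕1⊕0⊕1⊕0 = 0
s16 (pos 16,17,18,19,20,21,22,23,24,25,26,27,28,29,30,31): 1⊕1⊕1⊕0⊕0⊕1⊕1⊕0⊕0⊕1⊕0⊕0⊕1⊕0⊕1⊕0 = 0
Syndrome s16…s1 = 00011 → error at position 3.
Flip position 3: 1100100110000011110011001001010 → 1110100110000011110011001001010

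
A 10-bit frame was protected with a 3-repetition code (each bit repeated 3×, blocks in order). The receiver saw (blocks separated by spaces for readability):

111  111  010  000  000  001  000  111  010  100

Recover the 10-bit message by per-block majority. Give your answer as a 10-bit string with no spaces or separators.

1100000100

Block 1 (111): 3 ones → 1
Block 2 (111): 3 ones → 1
Block 3 (010): 1 one → 0
Block 4 (000): 0 ones → 0
Block 5 (000): 0 ones → 0
Block 6 (001): 1 one → 0
Block 7 (000): 0 ones → 0
Block 8 (111): 3 ones → 1
Block 9 (010): 1 one → 0
Block 10 (100): 1 one → 0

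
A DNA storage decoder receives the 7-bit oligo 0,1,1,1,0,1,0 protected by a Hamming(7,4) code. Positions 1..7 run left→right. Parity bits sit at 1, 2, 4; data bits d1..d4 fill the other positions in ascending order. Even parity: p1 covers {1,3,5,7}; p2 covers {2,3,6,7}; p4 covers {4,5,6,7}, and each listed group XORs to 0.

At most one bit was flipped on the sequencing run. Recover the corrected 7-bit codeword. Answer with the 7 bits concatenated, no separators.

0101010

s1 (pos 1,3,5,7): 0⊕1⊕0⊕0 = 1
s2 (pos 2,3,6,7): 1⊕1⊕1⊕0 = 1
s4 (pos 4,5,6,7): 1⊕0⊕1⊕0 = 0
Syndrome s4…s1 = 011 → error at position 3.
Flip position 3: 0111010 → 0101010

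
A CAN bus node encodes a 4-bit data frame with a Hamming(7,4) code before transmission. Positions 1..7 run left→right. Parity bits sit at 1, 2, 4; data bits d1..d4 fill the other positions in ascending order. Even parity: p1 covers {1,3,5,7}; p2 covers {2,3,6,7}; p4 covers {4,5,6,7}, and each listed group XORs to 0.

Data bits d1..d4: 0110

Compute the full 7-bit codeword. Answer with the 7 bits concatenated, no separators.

1100110

Place data at non-parity positions: p1 p2 0 p4 1 1 0
p1 (pos 1,3,5,7): XOR of data positions = 0⊕1⊕0 = 1
p2 (pos 2,3,6,7): XOR of data positions = 0⊕1⊕0 = 1
p4 (pos 4,5,6,7): XOR of data positions = 1⊕1⊕0 = 0
Codeword: 1100110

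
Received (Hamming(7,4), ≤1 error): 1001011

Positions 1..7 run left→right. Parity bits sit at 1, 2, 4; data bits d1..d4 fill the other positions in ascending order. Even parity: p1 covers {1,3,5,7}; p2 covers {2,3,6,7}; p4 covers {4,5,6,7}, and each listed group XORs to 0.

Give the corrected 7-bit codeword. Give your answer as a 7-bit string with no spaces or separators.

1000011

s1 (pos 1,3,5,7): 1⊕0⊕0⊕1 = 0
s2 (pos 2,3,6,7): 0⊕0⊕1⊕1 = 0
s4 (pos 4,5,6,7): 1⊕0⊕1⊕1 = 1
Syndrome s4…s1 = 100 → error at position 4.
Flip position 4: 1001011 → 1000011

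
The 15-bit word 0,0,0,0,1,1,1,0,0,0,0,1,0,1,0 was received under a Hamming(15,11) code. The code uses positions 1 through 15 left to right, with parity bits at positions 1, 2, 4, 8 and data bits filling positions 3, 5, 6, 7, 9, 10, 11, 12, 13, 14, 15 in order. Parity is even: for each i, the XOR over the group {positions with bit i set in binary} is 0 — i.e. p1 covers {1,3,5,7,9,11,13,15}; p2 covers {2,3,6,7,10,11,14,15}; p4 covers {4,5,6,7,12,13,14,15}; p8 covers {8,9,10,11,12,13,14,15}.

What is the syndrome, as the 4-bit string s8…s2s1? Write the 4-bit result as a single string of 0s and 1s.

0110

s1 (pos 1,3,5,7,9,11,13,15): 0⊕0⊕1⊕1⊕0⊕0⊕0⊕0 = 0
s2 (pos 2,3,6,7,10,11,14,15): 0⊕0⊕1⊕1⊕0⊕0⊕1⊕0 = 1
s4 (pos 4,5,6,7,12,13,14,15): 0⊕1⊕1⊕1⊕1⊕0⊕1⊕0 = 1
s8 (pos 8,9,10,11,12,13,14,15): 0⊕0⊕0⊕0⊕1⊕0⊕1⊕0 = 0
Syndrome s8…s1 = 0110 → error at position 6.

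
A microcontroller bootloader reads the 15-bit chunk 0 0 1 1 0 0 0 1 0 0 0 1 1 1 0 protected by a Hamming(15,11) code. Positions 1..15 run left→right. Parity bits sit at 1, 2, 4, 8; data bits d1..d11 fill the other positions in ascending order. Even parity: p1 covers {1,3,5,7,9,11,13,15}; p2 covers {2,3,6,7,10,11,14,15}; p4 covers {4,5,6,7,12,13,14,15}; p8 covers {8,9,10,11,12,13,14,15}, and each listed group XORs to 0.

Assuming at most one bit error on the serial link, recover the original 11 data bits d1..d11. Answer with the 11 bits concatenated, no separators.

10000001110

s1 (pos 1,3,5,7,9,11,13,15): 0⊕1⊕0⊕0⊕0⊕0⊕1⊕0 = 0
s2 (pos 2,3,6,7,10,11,14,15): 0⊕1⊕0⊕0⊕0⊕0⊕1⊕0 = 0
s4 (pos 4,5,6,7,12,13,14,15): 1⊕0⊕0⊕0⊕1⊕1⊕1⊕0 = 0
s8 (pos 8,9,10,11,12,13,14,15): 1⊕0⊕0⊕0⊕1⊕1⊕1⊕0 = 0
Syndrome s8…s1 = 0000 → no error.
Read data bits from positions 3,5,6,7,9,10,11,12,13,14,15: 10000001110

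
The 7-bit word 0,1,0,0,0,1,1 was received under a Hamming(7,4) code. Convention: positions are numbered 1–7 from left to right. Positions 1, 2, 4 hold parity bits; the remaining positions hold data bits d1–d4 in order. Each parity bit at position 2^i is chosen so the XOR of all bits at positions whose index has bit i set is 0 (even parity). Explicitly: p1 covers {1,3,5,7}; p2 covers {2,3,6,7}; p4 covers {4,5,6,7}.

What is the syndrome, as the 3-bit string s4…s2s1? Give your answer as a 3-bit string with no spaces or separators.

011

s1 (pos 1,3,5,7): 0⊕0⊕0⊕1 = 1
s2 (pos 2,3,6,7): 1⊕0⊕1⊕1 = 1
s4 (pos 4,5,6,7): 0⊕0⊕1⊕1 = 0
Syndrome s4…s1 = 011 → error at position 3.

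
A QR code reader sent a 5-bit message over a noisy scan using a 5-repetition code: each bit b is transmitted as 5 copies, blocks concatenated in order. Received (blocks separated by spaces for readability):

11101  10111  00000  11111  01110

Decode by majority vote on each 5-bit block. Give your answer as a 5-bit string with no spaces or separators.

11011

Block 1 (11101): 4 ones → 1
Block 2 (10111): 4 ones → 1
Block 3 (00000): 0 ones → 0
Block 4 (11111): 5 ones → 1
Block 5 (01110): 3 ones → 1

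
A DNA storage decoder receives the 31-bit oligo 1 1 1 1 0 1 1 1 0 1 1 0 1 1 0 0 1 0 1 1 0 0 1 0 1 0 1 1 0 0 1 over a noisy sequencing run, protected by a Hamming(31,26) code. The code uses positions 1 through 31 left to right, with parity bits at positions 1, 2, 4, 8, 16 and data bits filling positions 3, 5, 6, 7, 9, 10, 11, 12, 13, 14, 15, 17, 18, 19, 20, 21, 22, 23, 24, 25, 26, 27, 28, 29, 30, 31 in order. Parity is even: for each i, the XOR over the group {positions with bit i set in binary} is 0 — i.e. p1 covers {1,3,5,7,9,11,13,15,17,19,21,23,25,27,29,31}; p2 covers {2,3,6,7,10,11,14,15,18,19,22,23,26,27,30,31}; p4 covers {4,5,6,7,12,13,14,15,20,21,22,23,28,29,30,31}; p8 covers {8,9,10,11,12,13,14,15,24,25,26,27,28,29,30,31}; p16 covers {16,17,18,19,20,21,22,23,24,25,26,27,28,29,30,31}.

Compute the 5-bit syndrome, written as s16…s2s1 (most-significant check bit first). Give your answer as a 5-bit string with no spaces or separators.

01111

s1 (pos 1,3,5,7,9,11,13,15,17,19,21,23,25,27,29,31): 1⊕1⊕0⊕1⊕0⊕1⊕1⊕0⊕1⊕1⊕0⊕1⊕1⊕1⊕0⊕1 = 1
s2 (pos 2,3,6,7,10,11,14,15,18,19,22,23,26,27,30,31): 1⊕1⊕1⊕1⊕1⊕1⊕1⊕0⊕0⊕1⊕0⊕1⊕0⊕1⊕0⊕1 = 1
s4 (pos 4,5,6,7,12,13,14,15,20,21,22,23,28,29,30,31): 1⊕0⊕1⊕1⊕0⊕1⊕1⊕0⊕1⊕0⊕0⊕1⊕1⊕0⊕0⊕1 = 1
s8 (pos 8,9,10,11,12,13,14,15,24,25,26,27,28,29,30,31): 1⊕0⊕1⊕1⊕0⊕1⊕1⊕0⊕0⊕1⊕0⊕1⊕1⊕0⊕0⊕1 = 1
s16 (pos 16,17,18,19,20,21,22,23,24,25,26,27,28,29,30,31): 0⊕1⊕0⊕1⊕1⊕0⊕0⊕1⊕0⊕1⊕0⊕1⊕1⊕0⊕0⊕1 = 0
Syndrome s16…s1 = 01111 → error at position 15.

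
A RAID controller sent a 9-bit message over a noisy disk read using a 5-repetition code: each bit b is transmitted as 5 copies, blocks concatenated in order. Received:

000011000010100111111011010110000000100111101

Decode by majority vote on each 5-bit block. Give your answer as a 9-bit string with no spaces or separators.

000111001

Block 1 (00001): 1 one → 0
Block 2 (10000): 1 one → 0
Block 3 (10100): 2 ones → 0
Block 4 (11111): 5 ones → 1
Block 5 (10110): 3 ones → 1
Block 6 (10110): 3 ones → 1
Block 7 (00000): 0 ones → 0
Block 8 (01001): 2 ones → 0
Block 9 (11101): 4 ones → 1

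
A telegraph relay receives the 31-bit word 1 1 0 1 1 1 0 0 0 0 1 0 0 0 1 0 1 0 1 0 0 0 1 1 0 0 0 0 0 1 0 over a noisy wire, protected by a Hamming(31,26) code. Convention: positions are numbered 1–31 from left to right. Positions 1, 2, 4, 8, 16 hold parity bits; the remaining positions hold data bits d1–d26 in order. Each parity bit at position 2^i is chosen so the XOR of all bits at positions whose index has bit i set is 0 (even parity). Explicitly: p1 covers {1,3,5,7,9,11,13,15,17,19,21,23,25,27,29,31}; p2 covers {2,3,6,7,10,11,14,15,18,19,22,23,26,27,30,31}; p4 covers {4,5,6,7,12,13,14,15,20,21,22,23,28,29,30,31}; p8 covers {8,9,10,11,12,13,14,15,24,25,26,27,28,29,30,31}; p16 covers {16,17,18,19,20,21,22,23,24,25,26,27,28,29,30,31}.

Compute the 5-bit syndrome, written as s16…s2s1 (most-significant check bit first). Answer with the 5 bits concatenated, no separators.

s1 (pos 1,3,5,7,9,11,13,15,17,19,21,23,25,27,29,31): 1⊕0⊕1⊕0⊕0⊕1⊕0⊕1⊕1⊕1⊕0⊕1⊕0⊕0⊕0⊕0 = 1
s2 (pos 2,3,6,7,10,11,14,15,18,19,22,23,26,27,30,31): 1⊕0⊕1⊕0⊕0⊕1⊕0⊕1⊕0⊕1⊕0⊕1⊕0⊕0⊕1⊕0 = 1
s4 (pos 4,5,6,7,12,13,14,15,20,21,22,23,28,29,30,31): 1⊕1⊕1⊕0⊕0⊕0⊕0⊕1⊕0⊕0⊕0⊕1⊕0⊕0⊕1⊕0 = 0
s8 (pos 8,9,10,11,12,13,14,15,24,25,26,27,28,29,30,31): 0⊕0⊕0⊕1⊕0⊕0⊕0⊕1⊕1⊕0⊕0⊕0⊕0⊕0⊕1⊕0 = 0
s16 (pos 16,17,18,19,20,21,22,23,24,25,26,27,28,29,30,31): 0⊕1⊕0⊕1⊕0⊕0⊕0⊕1⊕1⊕0⊕0⊕0⊕0⊕0⊕1⊕0 = 1
Syndrome s16…s1 = 10011 → error at position 19.

10011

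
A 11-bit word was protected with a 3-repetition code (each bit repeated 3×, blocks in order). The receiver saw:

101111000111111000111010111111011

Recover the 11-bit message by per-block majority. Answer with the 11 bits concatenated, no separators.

Block 1 (101): 2 ones → 1
Block 2 (111): 3 ones → 1
Block 3 (000): 0 ones → 0
Block 4 (111): 3 ones → 1
Block 5 (111): 3 ones → 1
Block 6 (000): 0 ones → 0
Block 7 (111): 3 ones → 1
Block 8 (010): 1 one → 0
Block 9 (111): 3 ones → 1
Block 10 (111): 3 ones → 1
Block 11 (011): 2 ones → 1

11011010111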